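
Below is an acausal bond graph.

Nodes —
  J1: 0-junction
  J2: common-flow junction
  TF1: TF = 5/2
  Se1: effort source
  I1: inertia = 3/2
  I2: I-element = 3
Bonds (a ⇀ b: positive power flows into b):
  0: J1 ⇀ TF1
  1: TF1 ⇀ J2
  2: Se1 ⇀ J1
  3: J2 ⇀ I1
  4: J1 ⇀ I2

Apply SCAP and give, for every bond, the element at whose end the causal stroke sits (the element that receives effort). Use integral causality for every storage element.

#0 |TF1
#1 |J2
#2 |J1
#3 |I1
#4 |I2

b2 →J1  (Se1 fixes effort; stroke away)
b0 →TF1  (J1 effort already set via bond 2)
b4 →I2  (common-e at J1 fixed by 2)
b1 →J2  (through TF1, causality passes straight; one stroke at TF1)
b3 →I1  (closing 1-jn rule on J2)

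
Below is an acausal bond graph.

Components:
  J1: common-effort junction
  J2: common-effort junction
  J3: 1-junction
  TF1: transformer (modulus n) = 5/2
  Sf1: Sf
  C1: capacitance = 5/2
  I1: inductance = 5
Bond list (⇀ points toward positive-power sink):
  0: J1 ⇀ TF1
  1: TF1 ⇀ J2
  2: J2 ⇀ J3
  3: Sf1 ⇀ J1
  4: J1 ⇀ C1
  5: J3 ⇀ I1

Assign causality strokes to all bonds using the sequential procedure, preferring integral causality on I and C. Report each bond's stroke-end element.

β3 →Sf1  (source Sf1 imposes f)
β4 →J1  (C1 outputs effort q/C1)
β0 →TF1  (0-jn J1 has e-setter on 4)
β1 →J2  (TF TF1: opposite of bond 0)
β2 →J3  (J2: bond 1 brought effort, rest push out)
β5 →I1  (J3: last free bond brings flow in)

bond 0 →TF1
bond 1 →J2
bond 2 →J3
bond 3 →Sf1
bond 4 →J1
bond 5 →I1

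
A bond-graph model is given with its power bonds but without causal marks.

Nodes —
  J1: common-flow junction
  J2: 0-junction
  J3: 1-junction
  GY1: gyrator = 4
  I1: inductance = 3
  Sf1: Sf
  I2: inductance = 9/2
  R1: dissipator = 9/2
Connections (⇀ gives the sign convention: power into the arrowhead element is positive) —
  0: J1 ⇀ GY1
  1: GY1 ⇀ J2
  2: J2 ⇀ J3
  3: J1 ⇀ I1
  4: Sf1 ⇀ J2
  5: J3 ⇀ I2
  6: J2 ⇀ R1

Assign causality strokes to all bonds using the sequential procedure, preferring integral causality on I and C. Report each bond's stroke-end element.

b4 →Sf1  (Sf1 fixes flow; stroke at Sf1)
b3 →I1  (I1: I, integral causality)
b0 →J1  (J1: bond 3 brought flow, rest push out)
b1 →J2  (GY1: gyrator matches bond 0)
b2 →J3  (J2 effort already set via bond 1)
b6 →R1  (J2: bond 1 brought effort, rest push out)
b5 →I2  (closing 1-jn rule on J3)

β0 stroke at J1
β1 stroke at J2
β2 stroke at J3
β3 stroke at I1
β4 stroke at Sf1
β5 stroke at I2
β6 stroke at R1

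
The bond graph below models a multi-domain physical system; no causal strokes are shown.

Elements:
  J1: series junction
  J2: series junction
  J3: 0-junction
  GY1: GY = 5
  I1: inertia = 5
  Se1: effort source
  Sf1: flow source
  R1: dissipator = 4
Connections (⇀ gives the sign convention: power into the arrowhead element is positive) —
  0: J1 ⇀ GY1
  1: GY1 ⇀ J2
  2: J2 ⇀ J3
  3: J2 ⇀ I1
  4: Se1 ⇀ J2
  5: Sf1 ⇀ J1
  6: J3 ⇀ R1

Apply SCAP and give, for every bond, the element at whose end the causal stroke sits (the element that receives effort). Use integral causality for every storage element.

β0 stroke→J1
β1 stroke→J2
β2 stroke→J2
β3 stroke→I1
β4 stroke→J2
β5 stroke→Sf1
β6 stroke→J3

bond 4 →J2  (Se1: effort source, stroke at far end)
bond 5 →Sf1  (source Sf1 imposes f)
bond 0 →J1  (J1: bond 5 brought flow, rest push out)
bond 1 →J2  (GY GY1: same side as bond 0)
bond 3 →I1  (I1 outputs flow p/I1)
bond 2 →J2  (common-f at J2 fixed by 3)
bond 6 →J3  (J3: last free bond brings effort in)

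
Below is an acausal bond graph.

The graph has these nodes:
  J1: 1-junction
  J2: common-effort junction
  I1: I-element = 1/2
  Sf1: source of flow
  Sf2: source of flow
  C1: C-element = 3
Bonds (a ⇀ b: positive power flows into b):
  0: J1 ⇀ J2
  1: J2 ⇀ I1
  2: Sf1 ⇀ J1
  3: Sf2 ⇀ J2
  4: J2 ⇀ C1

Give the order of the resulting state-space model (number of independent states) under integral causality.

2  (C1, I1 all integral)

bond 2 |Sf1  (source Sf1 imposes f)
bond 3 |Sf2  (Sf2: flow source, stroke at near end)
bond 0 |J1  (1-jn J1 has f-setter on 2)
bond 1 |I1  (I1 integral (f out))
bond 4 |J2  (J2 needs exactly one e-in)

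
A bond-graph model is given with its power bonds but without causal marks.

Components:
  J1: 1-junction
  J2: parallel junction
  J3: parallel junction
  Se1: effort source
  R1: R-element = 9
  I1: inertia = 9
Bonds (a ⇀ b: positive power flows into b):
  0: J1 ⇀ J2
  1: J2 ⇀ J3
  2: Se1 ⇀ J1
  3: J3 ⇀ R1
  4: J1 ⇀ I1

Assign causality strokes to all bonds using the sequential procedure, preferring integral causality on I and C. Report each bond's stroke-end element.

bond 2 |J1  (Se1 (Se) sets effort on bond)
bond 4 |I1  (prefer integral on I1)
bond 0 |J1  (J1 flow already set via bond 4)
bond 1 |J2  (J2: last free bond brings effort in)
bond 3 |J3  (J3: last free bond brings effort in)

bond 0 |J1
bond 1 |J2
bond 2 |J1
bond 3 |J3
bond 4 |I1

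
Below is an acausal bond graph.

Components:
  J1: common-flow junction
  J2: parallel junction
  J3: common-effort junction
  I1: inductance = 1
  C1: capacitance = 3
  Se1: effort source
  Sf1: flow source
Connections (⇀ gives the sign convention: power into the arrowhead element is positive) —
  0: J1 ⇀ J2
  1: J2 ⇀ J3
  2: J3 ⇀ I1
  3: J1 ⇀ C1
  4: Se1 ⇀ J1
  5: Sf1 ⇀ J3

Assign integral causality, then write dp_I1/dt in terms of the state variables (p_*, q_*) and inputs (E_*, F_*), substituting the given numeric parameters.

b4 |J1  (Se1: effort source, stroke at far end)
b5 |Sf1  (Sf1 fixes flow; stroke at Sf1)
b2 |I1  (I1: I, integral causality)
b1 |J3  (closing 0-jn rule on J3)
b0 |J2  (closing 0-jn rule on J2)
b3 |J1  (J1 flow already set via bond 0)

dp_I1/dt = E_Se1 - q_C1/3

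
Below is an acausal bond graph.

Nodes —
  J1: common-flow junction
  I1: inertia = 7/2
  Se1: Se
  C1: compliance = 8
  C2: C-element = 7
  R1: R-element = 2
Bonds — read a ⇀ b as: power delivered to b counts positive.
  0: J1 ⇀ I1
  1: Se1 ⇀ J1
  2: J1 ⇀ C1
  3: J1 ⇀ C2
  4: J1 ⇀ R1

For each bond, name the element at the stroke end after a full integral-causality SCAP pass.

b1 →J1  (Se1: effort source, stroke at far end)
b0 →I1  (I1 integral (f out))
b2 →J1  (J1: bond 0 brought flow, rest push out)
b3 →J1  (J1: bond 0 brought flow, rest push out)
b4 →J1  (1-jn J1 has f-setter on 0)

#0 stroke at I1
#1 stroke at J1
#2 stroke at J1
#3 stroke at J1
#4 stroke at J1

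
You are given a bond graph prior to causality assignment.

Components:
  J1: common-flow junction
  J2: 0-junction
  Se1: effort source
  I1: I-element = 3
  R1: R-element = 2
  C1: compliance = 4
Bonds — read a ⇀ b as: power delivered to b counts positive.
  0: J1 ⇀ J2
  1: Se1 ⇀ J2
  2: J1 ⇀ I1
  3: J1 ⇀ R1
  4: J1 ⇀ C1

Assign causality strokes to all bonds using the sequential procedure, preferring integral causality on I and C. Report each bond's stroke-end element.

β0 stroke→J1
β1 stroke→J2
β2 stroke→I1
β3 stroke→J1
β4 stroke→J1

bond 1 |J2  (Se1: effort source, stroke at far end)
bond 0 |J1  (common-e at J2 fixed by 1)
bond 2 |I1  (prefer integral on I1)
bond 3 |J1  (common-f at J1 fixed by 2)
bond 4 |J1  (J1 flow already set via bond 2)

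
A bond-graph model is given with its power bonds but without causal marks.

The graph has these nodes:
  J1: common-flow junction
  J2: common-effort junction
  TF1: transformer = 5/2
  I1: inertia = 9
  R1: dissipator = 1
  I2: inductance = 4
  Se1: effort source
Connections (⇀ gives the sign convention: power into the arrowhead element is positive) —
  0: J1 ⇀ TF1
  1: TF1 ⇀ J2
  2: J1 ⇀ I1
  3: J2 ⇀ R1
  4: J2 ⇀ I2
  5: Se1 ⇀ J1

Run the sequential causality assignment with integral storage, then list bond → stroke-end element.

bond 5 →J1  (Se1: effort source, stroke at far end)
bond 2 →I1  (prefer integral on I1)
bond 0 →J1  (J1 flow already set via bond 2)
bond 1 →TF1  (TF TF1: opposite of bond 0)
bond 4 →I2  (I2 outputs flow p/I2)
bond 3 →J2  (only one effort-in slot at J2)

b0 |J1
b1 |TF1
b2 |I1
b3 |J2
b4 |I2
b5 |J1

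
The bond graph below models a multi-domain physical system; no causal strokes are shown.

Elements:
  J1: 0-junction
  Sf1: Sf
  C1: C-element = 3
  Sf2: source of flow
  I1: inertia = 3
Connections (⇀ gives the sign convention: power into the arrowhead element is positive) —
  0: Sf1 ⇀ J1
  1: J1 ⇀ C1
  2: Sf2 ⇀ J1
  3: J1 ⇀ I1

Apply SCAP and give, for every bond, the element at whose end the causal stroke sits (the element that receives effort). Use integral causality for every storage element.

bond 0 stroke→Sf1
bond 1 stroke→J1
bond 2 stroke→Sf2
bond 3 stroke→I1

b0 |Sf1  (Sf1 (Sf) sets flow on bond)
b2 |Sf2  (Sf2 (Sf) sets flow on bond)
b1 |J1  (C1 integral (e out))
b3 |I1  (0-jn J1 has e-setter on 1)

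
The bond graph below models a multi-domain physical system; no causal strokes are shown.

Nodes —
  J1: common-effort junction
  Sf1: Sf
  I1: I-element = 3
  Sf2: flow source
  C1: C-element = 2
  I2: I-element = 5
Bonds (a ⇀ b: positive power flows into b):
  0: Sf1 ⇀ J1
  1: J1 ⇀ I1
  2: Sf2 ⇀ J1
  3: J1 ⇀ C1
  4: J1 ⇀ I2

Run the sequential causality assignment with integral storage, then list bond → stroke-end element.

b0 stroke at Sf1  (Sf1: flow source, stroke at near end)
b2 stroke at Sf2  (Sf2 fixes flow; stroke at Sf2)
b1 stroke at I1  (I1: I, integral causality)
b3 stroke at J1  (C1: C, integral causality)
b4 stroke at I2  (common-e at J1 fixed by 3)

β0 →Sf1
β1 →I1
β2 →Sf2
β3 →J1
β4 →I2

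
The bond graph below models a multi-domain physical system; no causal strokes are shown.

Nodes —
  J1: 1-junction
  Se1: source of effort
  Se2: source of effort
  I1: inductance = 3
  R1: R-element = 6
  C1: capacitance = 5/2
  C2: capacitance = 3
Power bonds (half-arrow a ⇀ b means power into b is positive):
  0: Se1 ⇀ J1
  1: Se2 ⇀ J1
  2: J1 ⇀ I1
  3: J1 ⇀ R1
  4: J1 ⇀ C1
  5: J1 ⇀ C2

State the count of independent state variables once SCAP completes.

3  (C1, C2, I1 all integral)

β0 |J1  (source Se1 imposes e)
β1 |J1  (Se2: effort source, stroke at far end)
β2 |I1  (I1: I, integral causality)
β3 |J1  (1-jn J1 has f-setter on 2)
β4 |J1  (J1 flow already set via bond 2)
β5 |J1  (1-jn J1 has f-setter on 2)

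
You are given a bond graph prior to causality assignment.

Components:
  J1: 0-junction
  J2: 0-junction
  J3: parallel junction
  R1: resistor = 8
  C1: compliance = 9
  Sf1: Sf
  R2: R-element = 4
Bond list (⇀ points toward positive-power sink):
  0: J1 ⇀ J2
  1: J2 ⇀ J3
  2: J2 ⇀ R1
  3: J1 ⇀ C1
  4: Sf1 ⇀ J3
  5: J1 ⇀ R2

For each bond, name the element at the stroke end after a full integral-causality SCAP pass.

b0 →J2
b1 →J3
b2 →R1
b3 →J1
b4 →Sf1
b5 →R2

β4 |Sf1  (Sf1 (Sf) sets flow on bond)
β1 |J3  (J3: last free bond brings effort in)
β3 |J1  (C1: C, integral causality)
β0 |J2  (J1: bond 3 brought effort, rest push out)
β5 |R2  (0-jn J1 has e-setter on 3)
β2 |R1  (J2 effort already set via bond 0)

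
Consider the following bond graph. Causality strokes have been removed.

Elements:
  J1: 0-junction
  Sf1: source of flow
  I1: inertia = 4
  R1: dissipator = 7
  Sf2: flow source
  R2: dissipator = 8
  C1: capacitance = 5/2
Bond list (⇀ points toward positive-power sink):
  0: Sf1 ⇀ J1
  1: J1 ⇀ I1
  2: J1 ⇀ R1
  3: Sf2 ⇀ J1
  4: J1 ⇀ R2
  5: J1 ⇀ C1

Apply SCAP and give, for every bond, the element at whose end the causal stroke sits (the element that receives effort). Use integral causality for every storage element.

#0 →Sf1  (Sf1: flow source, stroke at near end)
#3 →Sf2  (source Sf2 imposes f)
#1 →I1  (I1 outputs flow p/I1)
#5 →J1  (C1: C, integral causality)
#2 →R1  (common-e at J1 fixed by 5)
#4 →R2  (J1: bond 5 brought effort, rest push out)

bond 0 stroke→Sf1
bond 1 stroke→I1
bond 2 stroke→R1
bond 3 stroke→Sf2
bond 4 stroke→R2
bond 5 stroke→J1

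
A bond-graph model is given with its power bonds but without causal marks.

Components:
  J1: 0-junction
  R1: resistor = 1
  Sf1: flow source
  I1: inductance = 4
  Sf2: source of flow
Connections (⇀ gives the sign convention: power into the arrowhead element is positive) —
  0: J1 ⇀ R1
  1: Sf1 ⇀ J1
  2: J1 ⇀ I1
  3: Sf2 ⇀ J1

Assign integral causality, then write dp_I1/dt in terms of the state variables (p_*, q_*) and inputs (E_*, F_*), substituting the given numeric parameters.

dp_I1/dt = F_Sf1 + F_Sf2 - p_I1/4

β1 |Sf1  (source Sf1 imposes f)
β3 |Sf2  (source Sf2 imposes f)
β2 |I1  (prefer integral on I1)
β0 |J1  (closing 0-jn rule on J1)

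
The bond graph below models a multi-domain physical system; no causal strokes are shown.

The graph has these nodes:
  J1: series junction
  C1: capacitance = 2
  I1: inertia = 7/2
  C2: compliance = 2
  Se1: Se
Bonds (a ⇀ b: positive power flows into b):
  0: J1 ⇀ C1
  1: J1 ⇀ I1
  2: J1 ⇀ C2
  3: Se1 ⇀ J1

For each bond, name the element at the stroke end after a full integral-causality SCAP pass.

b3 |J1  (Se1: effort source, stroke at far end)
b0 |J1  (C1: C, integral causality)
b1 |I1  (I1 integral (f out))
b2 |J1  (J1: bond 1 brought flow, rest push out)

β0 stroke at J1
β1 stroke at I1
β2 stroke at J1
β3 stroke at J1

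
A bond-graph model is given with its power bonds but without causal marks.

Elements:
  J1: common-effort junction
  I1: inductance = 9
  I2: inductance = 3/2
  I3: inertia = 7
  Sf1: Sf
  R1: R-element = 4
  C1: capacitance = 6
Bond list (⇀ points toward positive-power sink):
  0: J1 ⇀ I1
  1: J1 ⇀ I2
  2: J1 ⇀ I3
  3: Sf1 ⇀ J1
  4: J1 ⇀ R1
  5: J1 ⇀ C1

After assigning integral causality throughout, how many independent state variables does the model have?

4  (C1, I1, I2, I3 all integral)

b3 stroke at Sf1  (Sf1 (Sf) sets flow on bond)
b0 stroke at I1  (prefer integral on I1)
b1 stroke at I2  (prefer integral on I2)
b2 stroke at I3  (I3 integral (f out))
b5 stroke at J1  (C1 integral (e out))
b4 stroke at R1  (J1 effort already set via bond 5)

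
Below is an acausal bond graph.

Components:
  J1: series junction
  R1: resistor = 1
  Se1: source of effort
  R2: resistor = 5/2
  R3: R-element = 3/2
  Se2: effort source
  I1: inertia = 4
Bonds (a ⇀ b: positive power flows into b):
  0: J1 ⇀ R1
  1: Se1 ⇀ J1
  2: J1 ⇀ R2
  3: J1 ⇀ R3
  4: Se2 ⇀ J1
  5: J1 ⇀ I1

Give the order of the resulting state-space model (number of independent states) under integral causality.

1  (I1 all integral)

#1 stroke→J1  (source Se1 imposes e)
#4 stroke→J1  (Se2 (Se) sets effort on bond)
#5 stroke→I1  (I1: I, integral causality)
#0 stroke→J1  (J1: bond 5 brought flow, rest push out)
#2 stroke→J1  (1-jn J1 has f-setter on 5)
#3 stroke→J1  (J1: bond 5 brought flow, rest push out)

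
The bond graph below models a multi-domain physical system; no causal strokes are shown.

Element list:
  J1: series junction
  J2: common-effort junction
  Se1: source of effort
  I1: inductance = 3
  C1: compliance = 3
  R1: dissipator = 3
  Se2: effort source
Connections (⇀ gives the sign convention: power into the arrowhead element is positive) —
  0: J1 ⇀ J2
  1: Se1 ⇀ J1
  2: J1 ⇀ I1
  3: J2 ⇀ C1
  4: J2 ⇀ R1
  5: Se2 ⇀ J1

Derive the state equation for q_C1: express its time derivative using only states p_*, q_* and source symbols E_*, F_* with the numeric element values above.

dq_C1/dt = p_I1/3 - q_C1/9

bond 1 stroke at J1  (source Se1 imposes e)
bond 5 stroke at J1  (Se2 fixes effort; stroke away)
bond 2 stroke at I1  (I1 integral (f out))
bond 0 stroke at J1  (J1: bond 2 brought flow, rest push out)
bond 3 stroke at J2  (C1: C, integral causality)
bond 4 stroke at R1  (common-e at J2 fixed by 3)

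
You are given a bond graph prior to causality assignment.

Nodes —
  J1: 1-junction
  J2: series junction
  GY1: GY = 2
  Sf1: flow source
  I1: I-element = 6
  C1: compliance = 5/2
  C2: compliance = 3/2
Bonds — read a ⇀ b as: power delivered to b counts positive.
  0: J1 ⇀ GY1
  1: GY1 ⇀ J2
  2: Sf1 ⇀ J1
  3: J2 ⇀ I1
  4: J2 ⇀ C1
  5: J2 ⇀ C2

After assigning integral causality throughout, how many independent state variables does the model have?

3  (C1, C2, I1 all integral)

bond 2 stroke→Sf1  (Sf1: flow source, stroke at near end)
bond 0 stroke→J1  (J1 flow already set via bond 2)
bond 1 stroke→J2  (GY1 both-in/both-out from 0)
bond 3 stroke→I1  (I1: I, integral causality)
bond 4 stroke→J2  (J2 flow already set via bond 3)
bond 5 stroke→J2  (common-f at J2 fixed by 3)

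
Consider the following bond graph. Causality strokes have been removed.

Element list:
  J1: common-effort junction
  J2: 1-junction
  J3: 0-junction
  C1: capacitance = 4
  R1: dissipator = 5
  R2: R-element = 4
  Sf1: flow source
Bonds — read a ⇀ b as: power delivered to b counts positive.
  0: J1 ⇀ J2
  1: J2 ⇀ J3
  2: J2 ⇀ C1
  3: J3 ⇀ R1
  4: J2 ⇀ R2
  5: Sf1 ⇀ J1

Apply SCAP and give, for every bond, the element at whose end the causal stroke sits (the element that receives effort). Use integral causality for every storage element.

#0 →J1
#1 →J2
#2 →J2
#3 →J3
#4 →J2
#5 →Sf1

β5 stroke→Sf1  (Sf1 (Sf) sets flow on bond)
β0 stroke→J1  (closing 0-jn rule on J1)
β1 stroke→J2  (J2 flow already set via bond 0)
β2 stroke→J2  (common-f at J2 fixed by 0)
β4 stroke→J2  (J2: bond 0 brought flow, rest push out)
β3 stroke→J3  (closing 0-jn rule on J3)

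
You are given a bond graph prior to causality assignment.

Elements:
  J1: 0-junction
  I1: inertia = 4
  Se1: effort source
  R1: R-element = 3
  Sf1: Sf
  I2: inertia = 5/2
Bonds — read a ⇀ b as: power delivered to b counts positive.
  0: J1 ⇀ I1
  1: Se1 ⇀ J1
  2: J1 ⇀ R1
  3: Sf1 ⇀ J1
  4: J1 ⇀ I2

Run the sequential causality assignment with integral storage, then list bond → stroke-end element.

#1 stroke at J1  (Se1: effort source, stroke at far end)
#3 stroke at Sf1  (Sf1: flow source, stroke at near end)
#0 stroke at I1  (J1 effort already set via bond 1)
#2 stroke at R1  (common-e at J1 fixed by 1)
#4 stroke at I2  (J1: bond 1 brought effort, rest push out)

#0 stroke→I1
#1 stroke→J1
#2 stroke→R1
#3 stroke→Sf1
#4 stroke→I2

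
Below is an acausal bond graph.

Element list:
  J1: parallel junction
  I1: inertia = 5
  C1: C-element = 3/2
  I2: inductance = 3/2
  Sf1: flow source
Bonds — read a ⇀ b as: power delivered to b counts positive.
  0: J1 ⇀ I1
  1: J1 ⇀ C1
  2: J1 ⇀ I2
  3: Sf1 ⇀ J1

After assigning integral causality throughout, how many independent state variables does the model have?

#3 |Sf1  (Sf1 (Sf) sets flow on bond)
#0 |I1  (prefer integral on I1)
#1 |J1  (C1 outputs effort q/C1)
#2 |I2  (common-e at J1 fixed by 1)

3  (C1, I1, I2 all integral)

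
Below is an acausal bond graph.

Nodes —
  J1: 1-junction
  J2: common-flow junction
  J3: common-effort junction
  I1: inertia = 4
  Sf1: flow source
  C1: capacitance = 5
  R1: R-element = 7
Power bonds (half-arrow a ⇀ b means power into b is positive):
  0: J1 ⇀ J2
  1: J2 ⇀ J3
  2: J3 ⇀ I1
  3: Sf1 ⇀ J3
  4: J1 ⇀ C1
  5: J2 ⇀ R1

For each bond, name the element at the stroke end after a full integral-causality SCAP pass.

bond 0 stroke→J2
bond 1 stroke→J3
bond 2 stroke→I1
bond 3 stroke→Sf1
bond 4 stroke→J1
bond 5 stroke→J2

bond 3 stroke at Sf1  (Sf1: flow source, stroke at near end)
bond 2 stroke at I1  (I1: I, integral causality)
bond 1 stroke at J3  (closing 0-jn rule on J3)
bond 0 stroke at J2  (common-f at J2 fixed by 1)
bond 5 stroke at J2  (1-jn J2 has f-setter on 1)
bond 4 stroke at J1  (1-jn J1 has f-setter on 0)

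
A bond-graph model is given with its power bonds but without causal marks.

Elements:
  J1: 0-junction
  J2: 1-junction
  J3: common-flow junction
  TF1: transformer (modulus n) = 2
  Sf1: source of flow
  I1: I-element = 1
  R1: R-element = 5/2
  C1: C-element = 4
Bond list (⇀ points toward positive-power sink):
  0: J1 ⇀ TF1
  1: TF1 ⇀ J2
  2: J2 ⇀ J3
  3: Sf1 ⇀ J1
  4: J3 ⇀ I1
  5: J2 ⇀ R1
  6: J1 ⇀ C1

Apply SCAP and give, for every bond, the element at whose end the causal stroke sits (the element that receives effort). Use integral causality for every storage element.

β0 stroke at TF1
β1 stroke at J2
β2 stroke at J3
β3 stroke at Sf1
β4 stroke at I1
β5 stroke at J2
β6 stroke at J1

β3 stroke at Sf1  (Sf1 (Sf) sets flow on bond)
β4 stroke at I1  (I1: I, integral causality)
β2 stroke at J3  (J3: bond 4 brought flow, rest push out)
β1 stroke at J2  (1-jn J2 has f-setter on 2)
β5 stroke at J2  (common-f at J2 fixed by 2)
β0 stroke at TF1  (TF TF1: opposite of bond 1)
β6 stroke at J1  (closing 0-jn rule on J1)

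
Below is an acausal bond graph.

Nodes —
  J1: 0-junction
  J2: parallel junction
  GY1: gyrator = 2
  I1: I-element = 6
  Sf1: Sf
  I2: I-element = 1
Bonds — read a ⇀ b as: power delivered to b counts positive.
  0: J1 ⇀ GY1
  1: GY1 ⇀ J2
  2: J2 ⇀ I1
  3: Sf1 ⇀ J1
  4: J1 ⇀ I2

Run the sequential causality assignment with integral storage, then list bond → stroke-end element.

b0 stroke→J1
b1 stroke→J2
b2 stroke→I1
b3 stroke→Sf1
b4 stroke→I2

bond 3 →Sf1  (source Sf1 imposes f)
bond 2 →I1  (I1: I, integral causality)
bond 1 →J2  (J2 needs exactly one e-in)
bond 0 →J1  (GY1 both-in/both-out from 1)
bond 4 →I2  (0-jn J1 has e-setter on 0)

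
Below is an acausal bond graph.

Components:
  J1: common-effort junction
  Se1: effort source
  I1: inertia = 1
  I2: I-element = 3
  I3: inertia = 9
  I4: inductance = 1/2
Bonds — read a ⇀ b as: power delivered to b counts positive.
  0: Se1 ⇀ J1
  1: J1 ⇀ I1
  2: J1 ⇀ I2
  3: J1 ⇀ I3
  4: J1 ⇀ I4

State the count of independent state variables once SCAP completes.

4  (I1, I2, I3, I4 all integral)

#0 |J1  (Se1: effort source, stroke at far end)
#1 |I1  (J1: bond 0 brought effort, rest push out)
#2 |I2  (common-e at J1 fixed by 0)
#3 |I3  (common-e at J1 fixed by 0)
#4 |I4  (J1 effort already set via bond 0)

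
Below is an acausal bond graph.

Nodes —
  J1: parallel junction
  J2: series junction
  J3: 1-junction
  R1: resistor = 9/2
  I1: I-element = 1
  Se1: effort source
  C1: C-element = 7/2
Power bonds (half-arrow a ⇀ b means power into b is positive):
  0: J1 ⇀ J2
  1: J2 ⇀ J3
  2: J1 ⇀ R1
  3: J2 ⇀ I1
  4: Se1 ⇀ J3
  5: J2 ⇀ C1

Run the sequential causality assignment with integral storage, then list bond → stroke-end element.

b0 stroke→J2
b1 stroke→J2
b2 stroke→J1
b3 stroke→I1
b4 stroke→J3
b5 stroke→J2

b4 →J3  (Se1 fixes effort; stroke away)
b1 →J2  (only one flow-in slot at J3)
b3 →I1  (I1 integral (f out))
b0 →J2  (J2 flow already set via bond 3)
b5 →J2  (common-f at J2 fixed by 3)
b2 →J1  (closing 0-jn rule on J1)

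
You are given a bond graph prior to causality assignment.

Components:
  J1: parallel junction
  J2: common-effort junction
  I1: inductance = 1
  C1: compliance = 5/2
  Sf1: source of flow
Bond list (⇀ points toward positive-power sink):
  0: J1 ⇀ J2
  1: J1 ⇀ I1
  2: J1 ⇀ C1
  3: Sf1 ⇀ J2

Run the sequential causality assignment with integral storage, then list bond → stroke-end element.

bond 0 |J2
bond 1 |I1
bond 2 |J1
bond 3 |Sf1

b3 →Sf1  (Sf1 (Sf) sets flow on bond)
b0 →J2  (J2 needs exactly one e-in)
b1 →I1  (prefer integral on I1)
b2 →J1  (J1 needs exactly one e-in)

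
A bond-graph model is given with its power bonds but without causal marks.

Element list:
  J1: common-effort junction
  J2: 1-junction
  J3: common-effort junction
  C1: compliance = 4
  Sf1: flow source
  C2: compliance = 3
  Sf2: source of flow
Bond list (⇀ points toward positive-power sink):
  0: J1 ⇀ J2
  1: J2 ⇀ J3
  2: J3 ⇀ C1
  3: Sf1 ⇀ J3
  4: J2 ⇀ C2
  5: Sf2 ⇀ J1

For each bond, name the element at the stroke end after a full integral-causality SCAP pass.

bond 3 stroke→Sf1  (Sf1: flow source, stroke at near end)
bond 5 stroke→Sf2  (Sf2: flow source, stroke at near end)
bond 0 stroke→J1  (J1 needs exactly one e-in)
bond 1 stroke→J2  (J2: bond 0 brought flow, rest push out)
bond 4 stroke→J2  (1-jn J2 has f-setter on 0)
bond 2 stroke→J3  (J3 needs exactly one e-in)

b0 stroke at J1
b1 stroke at J2
b2 stroke at J3
b3 stroke at Sf1
b4 stroke at J2
b5 stroke at Sf2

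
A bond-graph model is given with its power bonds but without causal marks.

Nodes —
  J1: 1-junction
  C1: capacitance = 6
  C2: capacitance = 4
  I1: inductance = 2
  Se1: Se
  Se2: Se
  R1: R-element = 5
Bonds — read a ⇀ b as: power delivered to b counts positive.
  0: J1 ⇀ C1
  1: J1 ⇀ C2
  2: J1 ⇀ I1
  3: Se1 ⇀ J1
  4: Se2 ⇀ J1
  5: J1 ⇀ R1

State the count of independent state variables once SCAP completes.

3  (C1, C2, I1 all integral)

β3 stroke→J1  (Se1 fixes effort; stroke away)
β4 stroke→J1  (Se2: effort source, stroke at far end)
β0 stroke→J1  (prefer integral on C1)
β1 stroke→J1  (C2: C, integral causality)
β2 stroke→I1  (I1: I, integral causality)
β5 stroke→J1  (J1: bond 2 brought flow, rest push out)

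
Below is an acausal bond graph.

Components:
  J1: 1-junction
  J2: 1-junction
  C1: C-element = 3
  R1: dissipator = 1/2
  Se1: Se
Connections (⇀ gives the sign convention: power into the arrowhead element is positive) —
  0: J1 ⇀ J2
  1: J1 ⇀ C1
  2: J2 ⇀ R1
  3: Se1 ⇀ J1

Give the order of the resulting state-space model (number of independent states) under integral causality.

β3 →J1  (Se1: effort source, stroke at far end)
β1 →J1  (prefer integral on C1)
β0 →J2  (J1: last free bond brings flow in)
β2 →R1  (only one flow-in slot at J2)

1  (C1 all integral)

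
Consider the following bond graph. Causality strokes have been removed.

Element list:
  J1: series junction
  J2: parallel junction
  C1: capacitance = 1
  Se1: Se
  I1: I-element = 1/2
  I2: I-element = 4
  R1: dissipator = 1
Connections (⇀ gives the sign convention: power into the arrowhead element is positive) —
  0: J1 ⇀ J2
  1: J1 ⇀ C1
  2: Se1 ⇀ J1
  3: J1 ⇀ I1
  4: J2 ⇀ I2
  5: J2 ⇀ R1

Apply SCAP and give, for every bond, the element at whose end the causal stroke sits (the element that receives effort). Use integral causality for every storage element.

β2 →J1  (source Se1 imposes e)
β1 →J1  (C1: C, integral causality)
β3 →I1  (I1: I, integral causality)
β0 →J1  (1-jn J1 has f-setter on 3)
β4 →I2  (I2: I, integral causality)
β5 →J2  (closing 0-jn rule on J2)

bond 0 stroke at J1
bond 1 stroke at J1
bond 2 stroke at J1
bond 3 stroke at I1
bond 4 stroke at I2
bond 5 stroke at J2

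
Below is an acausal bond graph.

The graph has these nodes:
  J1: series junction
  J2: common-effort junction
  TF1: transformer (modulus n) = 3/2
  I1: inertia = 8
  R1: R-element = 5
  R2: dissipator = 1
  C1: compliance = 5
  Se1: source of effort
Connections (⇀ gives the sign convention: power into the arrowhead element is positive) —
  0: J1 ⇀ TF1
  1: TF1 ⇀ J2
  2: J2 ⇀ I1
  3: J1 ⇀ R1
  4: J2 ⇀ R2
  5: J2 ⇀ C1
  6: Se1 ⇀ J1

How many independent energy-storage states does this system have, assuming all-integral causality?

#6 |J1  (Se1: effort source, stroke at far end)
#2 |I1  (prefer integral on I1)
#5 |J2  (C1: C, integral causality)
#1 |TF1  (common-e at J2 fixed by 5)
#4 |R2  (J2: bond 5 brought effort, rest push out)
#0 |J1  (TF1: transformer flips bond 1)
#3 |R1  (only one flow-in slot at J1)

2  (C1, I1 all integral)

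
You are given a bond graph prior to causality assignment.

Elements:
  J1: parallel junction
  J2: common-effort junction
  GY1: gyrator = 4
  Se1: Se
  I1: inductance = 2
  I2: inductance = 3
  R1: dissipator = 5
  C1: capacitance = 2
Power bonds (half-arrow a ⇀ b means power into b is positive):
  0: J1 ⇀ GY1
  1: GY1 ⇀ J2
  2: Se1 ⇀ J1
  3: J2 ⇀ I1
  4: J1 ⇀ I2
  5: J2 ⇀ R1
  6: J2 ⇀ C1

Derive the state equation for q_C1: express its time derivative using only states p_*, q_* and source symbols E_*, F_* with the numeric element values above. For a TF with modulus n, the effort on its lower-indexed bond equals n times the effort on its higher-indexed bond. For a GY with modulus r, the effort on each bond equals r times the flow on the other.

b2 stroke at J1  (source Se1 imposes e)
b0 stroke at GY1  (J1 effort already set via bond 2)
b4 stroke at I2  (J1 effort already set via bond 2)
b1 stroke at GY1  (through GY1, causality inverts; strokes same side of GY1)
b3 stroke at I1  (I1 outputs flow p/I1)
b6 stroke at J2  (prefer integral on C1)
b5 stroke at R1  (common-e at J2 fixed by 6)

dq_C1/dt = E_Se1/4 - p_I1/2 - q_C1/10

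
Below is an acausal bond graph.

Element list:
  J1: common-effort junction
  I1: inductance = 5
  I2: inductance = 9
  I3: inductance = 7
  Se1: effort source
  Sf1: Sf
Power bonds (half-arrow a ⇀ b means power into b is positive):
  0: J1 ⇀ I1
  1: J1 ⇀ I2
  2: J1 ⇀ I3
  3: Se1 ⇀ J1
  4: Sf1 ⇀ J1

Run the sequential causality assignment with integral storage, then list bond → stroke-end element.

#0 stroke at I1
#1 stroke at I2
#2 stroke at I3
#3 stroke at J1
#4 stroke at Sf1

b3 stroke at J1  (source Se1 imposes e)
b4 stroke at Sf1  (Sf1: flow source, stroke at near end)
b0 stroke at I1  (J1 effort already set via bond 3)
b1 stroke at I2  (J1: bond 3 brought effort, rest push out)
b2 stroke at I3  (J1: bond 3 brought effort, rest push out)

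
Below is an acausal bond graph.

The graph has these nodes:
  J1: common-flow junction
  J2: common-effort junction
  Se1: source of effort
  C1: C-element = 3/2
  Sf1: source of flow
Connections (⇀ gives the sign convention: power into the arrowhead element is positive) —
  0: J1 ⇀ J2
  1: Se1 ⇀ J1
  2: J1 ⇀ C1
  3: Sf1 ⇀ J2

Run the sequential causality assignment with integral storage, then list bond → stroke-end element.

bond 0 |J2
bond 1 |J1
bond 2 |J1
bond 3 |Sf1

β1 →J1  (Se1 fixes effort; stroke away)
β3 →Sf1  (source Sf1 imposes f)
β0 →J2  (J2: last free bond brings effort in)
β2 →J1  (common-f at J1 fixed by 0)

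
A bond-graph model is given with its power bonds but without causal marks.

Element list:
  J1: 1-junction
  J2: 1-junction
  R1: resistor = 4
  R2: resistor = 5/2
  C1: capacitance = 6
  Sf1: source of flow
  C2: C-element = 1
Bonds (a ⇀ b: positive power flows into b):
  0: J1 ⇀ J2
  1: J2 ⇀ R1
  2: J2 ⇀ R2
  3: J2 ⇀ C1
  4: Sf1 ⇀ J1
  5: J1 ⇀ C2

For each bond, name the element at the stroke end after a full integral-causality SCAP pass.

bond 4 stroke at Sf1  (Sf1: flow source, stroke at near end)
bond 0 stroke at J1  (J1 flow already set via bond 4)
bond 5 stroke at J1  (common-f at J1 fixed by 4)
bond 1 stroke at J2  (1-jn J2 has f-setter on 0)
bond 2 stroke at J2  (J2 flow already set via bond 0)
bond 3 stroke at J2  (J2 flow already set via bond 0)

#0 →J1
#1 →J2
#2 →J2
#3 →J2
#4 →Sf1
#5 →J1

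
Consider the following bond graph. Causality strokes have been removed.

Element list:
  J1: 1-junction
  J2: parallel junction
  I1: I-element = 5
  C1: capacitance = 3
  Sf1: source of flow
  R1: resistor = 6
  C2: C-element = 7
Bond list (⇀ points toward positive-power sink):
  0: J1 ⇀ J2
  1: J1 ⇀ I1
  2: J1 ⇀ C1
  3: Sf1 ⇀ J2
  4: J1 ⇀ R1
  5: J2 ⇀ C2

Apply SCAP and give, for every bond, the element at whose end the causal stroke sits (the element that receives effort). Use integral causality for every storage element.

b0 |J1
b1 |I1
b2 |J1
b3 |Sf1
b4 |J1
b5 |J2

bond 3 stroke→Sf1  (Sf1 (Sf) sets flow on bond)
bond 1 stroke→I1  (I1 integral (f out))
bond 0 stroke→J1  (common-f at J1 fixed by 1)
bond 2 stroke→J1  (J1 flow already set via bond 1)
bond 4 stroke→J1  (common-f at J1 fixed by 1)
bond 5 stroke→J2  (J2 needs exactly one e-in)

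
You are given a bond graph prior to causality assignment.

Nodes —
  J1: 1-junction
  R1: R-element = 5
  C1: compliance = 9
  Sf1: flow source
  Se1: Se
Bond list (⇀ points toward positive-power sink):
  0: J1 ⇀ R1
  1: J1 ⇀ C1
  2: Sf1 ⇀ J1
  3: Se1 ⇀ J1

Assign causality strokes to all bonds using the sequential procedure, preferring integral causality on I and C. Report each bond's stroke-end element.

b0 stroke at J1
b1 stroke at J1
b2 stroke at Sf1
b3 stroke at J1

β2 stroke→Sf1  (Sf1 fixes flow; stroke at Sf1)
β3 stroke→J1  (Se1 (Se) sets effort on bond)
β0 stroke→J1  (1-jn J1 has f-setter on 2)
β1 stroke→J1  (J1: bond 2 brought flow, rest push out)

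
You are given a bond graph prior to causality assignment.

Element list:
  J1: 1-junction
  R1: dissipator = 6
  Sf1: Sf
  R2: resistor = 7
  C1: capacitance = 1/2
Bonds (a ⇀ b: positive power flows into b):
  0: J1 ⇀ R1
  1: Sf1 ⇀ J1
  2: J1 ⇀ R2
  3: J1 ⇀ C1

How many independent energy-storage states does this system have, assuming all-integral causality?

1  (C1 all integral)

b1 stroke at Sf1  (Sf1 (Sf) sets flow on bond)
b0 stroke at J1  (J1: bond 1 brought flow, rest push out)
b2 stroke at J1  (common-f at J1 fixed by 1)
b3 stroke at J1  (J1: bond 1 brought flow, rest push out)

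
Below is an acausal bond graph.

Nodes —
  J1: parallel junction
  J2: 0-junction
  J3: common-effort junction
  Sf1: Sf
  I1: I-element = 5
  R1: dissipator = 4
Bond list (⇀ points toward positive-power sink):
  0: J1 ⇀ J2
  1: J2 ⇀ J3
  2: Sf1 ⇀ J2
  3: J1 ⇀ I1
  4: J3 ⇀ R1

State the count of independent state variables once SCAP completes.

#2 |Sf1  (source Sf1 imposes f)
#3 |I1  (I1 outputs flow p/I1)
#0 |J1  (J1 needs exactly one e-in)
#1 |J2  (only one effort-in slot at J2)
#4 |J3  (J3 needs exactly one e-in)

1  (I1 all integral)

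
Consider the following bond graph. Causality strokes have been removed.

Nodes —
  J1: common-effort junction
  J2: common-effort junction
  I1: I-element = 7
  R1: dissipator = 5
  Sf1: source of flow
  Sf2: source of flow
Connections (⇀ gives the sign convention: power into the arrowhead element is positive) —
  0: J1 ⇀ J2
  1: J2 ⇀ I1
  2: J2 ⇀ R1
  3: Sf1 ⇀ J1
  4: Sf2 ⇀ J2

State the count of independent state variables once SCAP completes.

β3 |Sf1  (Sf1: flow source, stroke at near end)
β4 |Sf2  (Sf2 (Sf) sets flow on bond)
β0 |J1  (closing 0-jn rule on J1)
β1 |I1  (I1: I, integral causality)
β2 |J2  (only one effort-in slot at J2)

1  (I1 all integral)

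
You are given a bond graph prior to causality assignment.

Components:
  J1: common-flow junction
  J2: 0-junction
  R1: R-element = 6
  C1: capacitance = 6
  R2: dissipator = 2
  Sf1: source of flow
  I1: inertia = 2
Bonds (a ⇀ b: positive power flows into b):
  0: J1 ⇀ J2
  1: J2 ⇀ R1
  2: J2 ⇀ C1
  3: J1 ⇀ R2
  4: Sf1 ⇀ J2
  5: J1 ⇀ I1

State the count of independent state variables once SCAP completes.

2  (C1, I1 all integral)

#4 →Sf1  (source Sf1 imposes f)
#2 →J2  (prefer integral on C1)
#0 →J1  (common-e at J2 fixed by 2)
#1 →R1  (J2 effort already set via bond 2)
#5 →I1  (prefer integral on I1)
#3 →J1  (J1: bond 5 brought flow, rest push out)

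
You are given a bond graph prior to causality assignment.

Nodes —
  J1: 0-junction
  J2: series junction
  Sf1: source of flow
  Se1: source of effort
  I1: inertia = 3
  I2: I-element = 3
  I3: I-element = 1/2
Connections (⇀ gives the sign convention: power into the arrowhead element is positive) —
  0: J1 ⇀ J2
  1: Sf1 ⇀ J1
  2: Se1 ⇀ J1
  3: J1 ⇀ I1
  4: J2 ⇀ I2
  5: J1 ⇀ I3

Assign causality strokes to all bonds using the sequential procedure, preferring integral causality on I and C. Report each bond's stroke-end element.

β1 →Sf1  (Sf1: flow source, stroke at near end)
β2 →J1  (Se1 (Se) sets effort on bond)
β0 →J2  (0-jn J1 has e-setter on 2)
β3 →I1  (J1: bond 2 brought effort, rest push out)
β5 →I3  (common-e at J1 fixed by 2)
β4 →I2  (J2: last free bond brings flow in)

bond 0 stroke→J2
bond 1 stroke→Sf1
bond 2 stroke→J1
bond 3 stroke→I1
bond 4 stroke→I2
bond 5 stroke→I3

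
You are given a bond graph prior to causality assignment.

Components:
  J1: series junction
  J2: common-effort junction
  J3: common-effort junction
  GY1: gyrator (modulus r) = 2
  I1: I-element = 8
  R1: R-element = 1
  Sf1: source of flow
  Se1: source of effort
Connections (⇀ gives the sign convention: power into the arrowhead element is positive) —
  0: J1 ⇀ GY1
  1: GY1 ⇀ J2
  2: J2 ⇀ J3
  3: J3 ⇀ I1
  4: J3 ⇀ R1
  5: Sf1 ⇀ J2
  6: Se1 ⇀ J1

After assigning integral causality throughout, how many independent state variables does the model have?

1  (I1 all integral)

bond 5 |Sf1  (Sf1 fixes flow; stroke at Sf1)
bond 6 |J1  (source Se1 imposes e)
bond 0 |GY1  (J1 needs exactly one f-in)
bond 1 |GY1  (GY1 both-in/both-out from 0)
bond 2 |J2  (J2 needs exactly one e-in)
bond 3 |I1  (I1: I, integral causality)
bond 4 |J3  (only one effort-in slot at J3)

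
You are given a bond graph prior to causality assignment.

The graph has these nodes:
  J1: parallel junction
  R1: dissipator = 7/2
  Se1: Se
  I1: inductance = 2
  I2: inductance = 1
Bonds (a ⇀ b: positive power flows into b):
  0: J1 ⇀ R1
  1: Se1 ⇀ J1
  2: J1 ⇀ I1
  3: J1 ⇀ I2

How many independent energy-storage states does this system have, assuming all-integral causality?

2  (I1, I2 all integral)

#1 stroke at J1  (Se1 (Se) sets effort on bond)
#0 stroke at R1  (common-e at J1 fixed by 1)
#2 stroke at I1  (J1: bond 1 brought effort, rest push out)
#3 stroke at I2  (J1 effort already set via bond 1)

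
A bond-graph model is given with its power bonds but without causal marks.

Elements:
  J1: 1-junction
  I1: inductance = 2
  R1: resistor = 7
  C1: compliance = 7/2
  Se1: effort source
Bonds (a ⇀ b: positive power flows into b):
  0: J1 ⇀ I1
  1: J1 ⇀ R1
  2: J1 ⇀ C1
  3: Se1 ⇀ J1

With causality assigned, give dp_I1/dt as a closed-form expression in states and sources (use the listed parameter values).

dp_I1/dt = E_Se1 - 7*p_I1/2 - 2*q_C1/7

β3 |J1  (Se1: effort source, stroke at far end)
β0 |I1  (prefer integral on I1)
β1 |J1  (1-jn J1 has f-setter on 0)
β2 |J1  (1-jn J1 has f-setter on 0)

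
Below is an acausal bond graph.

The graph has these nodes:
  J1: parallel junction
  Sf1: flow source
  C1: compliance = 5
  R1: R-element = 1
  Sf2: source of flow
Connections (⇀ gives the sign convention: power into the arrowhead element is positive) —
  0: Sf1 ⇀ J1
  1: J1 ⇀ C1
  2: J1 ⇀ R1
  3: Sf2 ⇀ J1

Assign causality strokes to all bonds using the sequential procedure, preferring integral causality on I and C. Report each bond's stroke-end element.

β0 stroke→Sf1  (Sf1 fixes flow; stroke at Sf1)
β3 stroke→Sf2  (Sf2: flow source, stroke at near end)
β1 stroke→J1  (prefer integral on C1)
β2 stroke→R1  (0-jn J1 has e-setter on 1)

β0 stroke→Sf1
β1 stroke→J1
β2 stroke→R1
β3 stroke→Sf2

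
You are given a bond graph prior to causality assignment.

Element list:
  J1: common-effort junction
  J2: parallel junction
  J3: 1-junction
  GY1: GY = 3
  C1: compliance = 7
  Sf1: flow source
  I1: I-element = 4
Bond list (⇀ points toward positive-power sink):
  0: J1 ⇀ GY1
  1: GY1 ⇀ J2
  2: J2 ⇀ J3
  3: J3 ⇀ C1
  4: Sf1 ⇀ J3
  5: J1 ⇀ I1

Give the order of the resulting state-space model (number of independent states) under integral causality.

2  (C1, I1 all integral)

β4 |Sf1  (Sf1 fixes flow; stroke at Sf1)
β2 |J3  (1-jn J3 has f-setter on 4)
β3 |J3  (1-jn J3 has f-setter on 4)
β1 |J2  (J2: last free bond brings effort in)
β0 |J1  (GY1: gyrator matches bond 1)
β5 |I1  (0-jn J1 has e-setter on 0)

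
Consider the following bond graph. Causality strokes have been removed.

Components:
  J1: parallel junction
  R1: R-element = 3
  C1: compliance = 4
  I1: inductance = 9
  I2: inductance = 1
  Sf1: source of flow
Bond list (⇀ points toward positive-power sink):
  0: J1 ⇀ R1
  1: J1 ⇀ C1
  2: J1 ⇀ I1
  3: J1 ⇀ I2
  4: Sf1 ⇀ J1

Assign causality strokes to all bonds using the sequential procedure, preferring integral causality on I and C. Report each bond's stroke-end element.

#0 stroke at R1
#1 stroke at J1
#2 stroke at I1
#3 stroke at I2
#4 stroke at Sf1

bond 4 stroke→Sf1  (Sf1 fixes flow; stroke at Sf1)
bond 1 stroke→J1  (C1 integral (e out))
bond 0 stroke→R1  (J1: bond 1 brought effort, rest push out)
bond 2 stroke→I1  (J1: bond 1 brought effort, rest push out)
bond 3 stroke→I2  (J1: bond 1 brought effort, rest push out)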